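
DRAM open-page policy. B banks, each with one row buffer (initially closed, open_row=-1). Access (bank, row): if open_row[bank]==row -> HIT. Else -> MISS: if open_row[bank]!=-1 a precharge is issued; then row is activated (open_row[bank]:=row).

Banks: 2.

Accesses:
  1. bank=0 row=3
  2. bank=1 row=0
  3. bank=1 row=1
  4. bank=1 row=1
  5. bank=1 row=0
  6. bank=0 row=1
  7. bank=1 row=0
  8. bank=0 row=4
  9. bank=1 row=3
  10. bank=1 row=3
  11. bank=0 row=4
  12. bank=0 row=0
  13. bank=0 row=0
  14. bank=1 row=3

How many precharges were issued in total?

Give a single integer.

Acc 1: bank0 row3 -> MISS (open row3); precharges=0
Acc 2: bank1 row0 -> MISS (open row0); precharges=0
Acc 3: bank1 row1 -> MISS (open row1); precharges=1
Acc 4: bank1 row1 -> HIT
Acc 5: bank1 row0 -> MISS (open row0); precharges=2
Acc 6: bank0 row1 -> MISS (open row1); precharges=3
Acc 7: bank1 row0 -> HIT
Acc 8: bank0 row4 -> MISS (open row4); precharges=4
Acc 9: bank1 row3 -> MISS (open row3); precharges=5
Acc 10: bank1 row3 -> HIT
Acc 11: bank0 row4 -> HIT
Acc 12: bank0 row0 -> MISS (open row0); precharges=6
Acc 13: bank0 row0 -> HIT
Acc 14: bank1 row3 -> HIT

Answer: 6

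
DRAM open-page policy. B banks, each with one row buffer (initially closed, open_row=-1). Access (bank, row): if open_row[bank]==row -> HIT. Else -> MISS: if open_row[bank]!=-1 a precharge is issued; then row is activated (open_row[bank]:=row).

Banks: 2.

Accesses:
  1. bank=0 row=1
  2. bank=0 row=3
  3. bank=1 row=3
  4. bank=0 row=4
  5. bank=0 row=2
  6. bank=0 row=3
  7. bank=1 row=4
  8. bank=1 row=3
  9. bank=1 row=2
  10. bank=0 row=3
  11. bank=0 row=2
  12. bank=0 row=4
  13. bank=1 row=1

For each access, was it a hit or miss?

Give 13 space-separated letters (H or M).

Answer: M M M M M M M M M H M M M

Derivation:
Acc 1: bank0 row1 -> MISS (open row1); precharges=0
Acc 2: bank0 row3 -> MISS (open row3); precharges=1
Acc 3: bank1 row3 -> MISS (open row3); precharges=1
Acc 4: bank0 row4 -> MISS (open row4); precharges=2
Acc 5: bank0 row2 -> MISS (open row2); precharges=3
Acc 6: bank0 row3 -> MISS (open row3); precharges=4
Acc 7: bank1 row4 -> MISS (open row4); precharges=5
Acc 8: bank1 row3 -> MISS (open row3); precharges=6
Acc 9: bank1 row2 -> MISS (open row2); precharges=7
Acc 10: bank0 row3 -> HIT
Acc 11: bank0 row2 -> MISS (open row2); precharges=8
Acc 12: bank0 row4 -> MISS (open row4); precharges=9
Acc 13: bank1 row1 -> MISS (open row1); precharges=10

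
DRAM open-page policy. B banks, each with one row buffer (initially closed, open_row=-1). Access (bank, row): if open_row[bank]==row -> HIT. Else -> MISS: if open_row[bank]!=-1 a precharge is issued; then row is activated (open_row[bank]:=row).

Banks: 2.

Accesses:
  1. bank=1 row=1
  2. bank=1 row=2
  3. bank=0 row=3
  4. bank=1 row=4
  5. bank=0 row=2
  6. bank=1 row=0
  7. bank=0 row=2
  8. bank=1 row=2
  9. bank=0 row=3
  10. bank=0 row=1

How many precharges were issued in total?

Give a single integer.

Answer: 7

Derivation:
Acc 1: bank1 row1 -> MISS (open row1); precharges=0
Acc 2: bank1 row2 -> MISS (open row2); precharges=1
Acc 3: bank0 row3 -> MISS (open row3); precharges=1
Acc 4: bank1 row4 -> MISS (open row4); precharges=2
Acc 5: bank0 row2 -> MISS (open row2); precharges=3
Acc 6: bank1 row0 -> MISS (open row0); precharges=4
Acc 7: bank0 row2 -> HIT
Acc 8: bank1 row2 -> MISS (open row2); precharges=5
Acc 9: bank0 row3 -> MISS (open row3); precharges=6
Acc 10: bank0 row1 -> MISS (open row1); precharges=7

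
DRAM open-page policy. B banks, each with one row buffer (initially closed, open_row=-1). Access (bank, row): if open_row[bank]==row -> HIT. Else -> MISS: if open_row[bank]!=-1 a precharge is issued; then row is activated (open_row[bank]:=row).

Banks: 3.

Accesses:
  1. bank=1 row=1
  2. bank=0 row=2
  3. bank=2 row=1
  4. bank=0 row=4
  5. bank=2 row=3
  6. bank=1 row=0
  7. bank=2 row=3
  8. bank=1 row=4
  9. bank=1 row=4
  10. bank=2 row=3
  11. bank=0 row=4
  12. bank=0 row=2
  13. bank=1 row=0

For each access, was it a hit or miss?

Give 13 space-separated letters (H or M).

Acc 1: bank1 row1 -> MISS (open row1); precharges=0
Acc 2: bank0 row2 -> MISS (open row2); precharges=0
Acc 3: bank2 row1 -> MISS (open row1); precharges=0
Acc 4: bank0 row4 -> MISS (open row4); precharges=1
Acc 5: bank2 row3 -> MISS (open row3); precharges=2
Acc 6: bank1 row0 -> MISS (open row0); precharges=3
Acc 7: bank2 row3 -> HIT
Acc 8: bank1 row4 -> MISS (open row4); precharges=4
Acc 9: bank1 row4 -> HIT
Acc 10: bank2 row3 -> HIT
Acc 11: bank0 row4 -> HIT
Acc 12: bank0 row2 -> MISS (open row2); precharges=5
Acc 13: bank1 row0 -> MISS (open row0); precharges=6

Answer: M M M M M M H M H H H M M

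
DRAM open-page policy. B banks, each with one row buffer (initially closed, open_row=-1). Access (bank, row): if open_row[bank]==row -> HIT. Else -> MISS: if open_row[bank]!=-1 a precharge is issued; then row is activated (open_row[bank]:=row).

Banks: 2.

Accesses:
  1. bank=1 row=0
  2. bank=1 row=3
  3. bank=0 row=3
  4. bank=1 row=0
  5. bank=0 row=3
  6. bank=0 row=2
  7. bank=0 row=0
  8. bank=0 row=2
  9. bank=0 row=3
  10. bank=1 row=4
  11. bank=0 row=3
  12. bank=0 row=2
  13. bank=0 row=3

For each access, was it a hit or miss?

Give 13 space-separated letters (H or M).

Acc 1: bank1 row0 -> MISS (open row0); precharges=0
Acc 2: bank1 row3 -> MISS (open row3); precharges=1
Acc 3: bank0 row3 -> MISS (open row3); precharges=1
Acc 4: bank1 row0 -> MISS (open row0); precharges=2
Acc 5: bank0 row3 -> HIT
Acc 6: bank0 row2 -> MISS (open row2); precharges=3
Acc 7: bank0 row0 -> MISS (open row0); precharges=4
Acc 8: bank0 row2 -> MISS (open row2); precharges=5
Acc 9: bank0 row3 -> MISS (open row3); precharges=6
Acc 10: bank1 row4 -> MISS (open row4); precharges=7
Acc 11: bank0 row3 -> HIT
Acc 12: bank0 row2 -> MISS (open row2); precharges=8
Acc 13: bank0 row3 -> MISS (open row3); precharges=9

Answer: M M M M H M M M M M H M M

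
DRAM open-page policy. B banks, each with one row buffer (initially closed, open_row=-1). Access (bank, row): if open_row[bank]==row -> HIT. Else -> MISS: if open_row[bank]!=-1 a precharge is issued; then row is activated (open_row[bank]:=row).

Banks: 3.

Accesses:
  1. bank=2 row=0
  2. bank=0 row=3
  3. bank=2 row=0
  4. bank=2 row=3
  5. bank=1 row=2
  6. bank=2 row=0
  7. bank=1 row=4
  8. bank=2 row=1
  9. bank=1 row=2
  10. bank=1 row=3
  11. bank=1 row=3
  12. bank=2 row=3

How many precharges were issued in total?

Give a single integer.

Acc 1: bank2 row0 -> MISS (open row0); precharges=0
Acc 2: bank0 row3 -> MISS (open row3); precharges=0
Acc 3: bank2 row0 -> HIT
Acc 4: bank2 row3 -> MISS (open row3); precharges=1
Acc 5: bank1 row2 -> MISS (open row2); precharges=1
Acc 6: bank2 row0 -> MISS (open row0); precharges=2
Acc 7: bank1 row4 -> MISS (open row4); precharges=3
Acc 8: bank2 row1 -> MISS (open row1); precharges=4
Acc 9: bank1 row2 -> MISS (open row2); precharges=5
Acc 10: bank1 row3 -> MISS (open row3); precharges=6
Acc 11: bank1 row3 -> HIT
Acc 12: bank2 row3 -> MISS (open row3); precharges=7

Answer: 7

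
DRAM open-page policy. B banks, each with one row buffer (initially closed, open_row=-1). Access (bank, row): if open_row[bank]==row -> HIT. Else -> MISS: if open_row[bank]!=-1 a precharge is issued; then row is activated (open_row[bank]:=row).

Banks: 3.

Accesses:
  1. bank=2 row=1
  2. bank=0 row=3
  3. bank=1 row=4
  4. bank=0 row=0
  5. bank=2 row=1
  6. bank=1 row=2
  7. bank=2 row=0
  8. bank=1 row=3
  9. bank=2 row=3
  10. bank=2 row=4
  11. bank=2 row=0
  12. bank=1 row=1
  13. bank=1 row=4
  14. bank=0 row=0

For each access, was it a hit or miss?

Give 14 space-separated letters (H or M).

Acc 1: bank2 row1 -> MISS (open row1); precharges=0
Acc 2: bank0 row3 -> MISS (open row3); precharges=0
Acc 3: bank1 row4 -> MISS (open row4); precharges=0
Acc 4: bank0 row0 -> MISS (open row0); precharges=1
Acc 5: bank2 row1 -> HIT
Acc 6: bank1 row2 -> MISS (open row2); precharges=2
Acc 7: bank2 row0 -> MISS (open row0); precharges=3
Acc 8: bank1 row3 -> MISS (open row3); precharges=4
Acc 9: bank2 row3 -> MISS (open row3); precharges=5
Acc 10: bank2 row4 -> MISS (open row4); precharges=6
Acc 11: bank2 row0 -> MISS (open row0); precharges=7
Acc 12: bank1 row1 -> MISS (open row1); precharges=8
Acc 13: bank1 row4 -> MISS (open row4); precharges=9
Acc 14: bank0 row0 -> HIT

Answer: M M M M H M M M M M M M M H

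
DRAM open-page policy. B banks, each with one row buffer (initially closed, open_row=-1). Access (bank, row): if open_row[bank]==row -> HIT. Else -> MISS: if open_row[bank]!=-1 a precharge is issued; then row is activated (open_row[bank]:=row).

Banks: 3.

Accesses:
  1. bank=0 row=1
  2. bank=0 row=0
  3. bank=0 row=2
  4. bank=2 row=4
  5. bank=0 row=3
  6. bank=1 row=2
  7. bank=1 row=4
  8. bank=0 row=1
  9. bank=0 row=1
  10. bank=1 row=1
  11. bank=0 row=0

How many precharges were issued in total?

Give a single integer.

Acc 1: bank0 row1 -> MISS (open row1); precharges=0
Acc 2: bank0 row0 -> MISS (open row0); precharges=1
Acc 3: bank0 row2 -> MISS (open row2); precharges=2
Acc 4: bank2 row4 -> MISS (open row4); precharges=2
Acc 5: bank0 row3 -> MISS (open row3); precharges=3
Acc 6: bank1 row2 -> MISS (open row2); precharges=3
Acc 7: bank1 row4 -> MISS (open row4); precharges=4
Acc 8: bank0 row1 -> MISS (open row1); precharges=5
Acc 9: bank0 row1 -> HIT
Acc 10: bank1 row1 -> MISS (open row1); precharges=6
Acc 11: bank0 row0 -> MISS (open row0); precharges=7

Answer: 7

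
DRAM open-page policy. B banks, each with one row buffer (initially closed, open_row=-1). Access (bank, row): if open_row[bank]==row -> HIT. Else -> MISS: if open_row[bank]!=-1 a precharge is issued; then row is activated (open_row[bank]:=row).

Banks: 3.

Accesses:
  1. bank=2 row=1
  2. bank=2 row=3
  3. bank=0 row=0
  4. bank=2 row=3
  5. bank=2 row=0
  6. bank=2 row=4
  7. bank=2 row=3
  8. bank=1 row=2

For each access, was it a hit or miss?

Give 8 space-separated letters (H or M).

Answer: M M M H M M M M

Derivation:
Acc 1: bank2 row1 -> MISS (open row1); precharges=0
Acc 2: bank2 row3 -> MISS (open row3); precharges=1
Acc 3: bank0 row0 -> MISS (open row0); precharges=1
Acc 4: bank2 row3 -> HIT
Acc 5: bank2 row0 -> MISS (open row0); precharges=2
Acc 6: bank2 row4 -> MISS (open row4); precharges=3
Acc 7: bank2 row3 -> MISS (open row3); precharges=4
Acc 8: bank1 row2 -> MISS (open row2); precharges=4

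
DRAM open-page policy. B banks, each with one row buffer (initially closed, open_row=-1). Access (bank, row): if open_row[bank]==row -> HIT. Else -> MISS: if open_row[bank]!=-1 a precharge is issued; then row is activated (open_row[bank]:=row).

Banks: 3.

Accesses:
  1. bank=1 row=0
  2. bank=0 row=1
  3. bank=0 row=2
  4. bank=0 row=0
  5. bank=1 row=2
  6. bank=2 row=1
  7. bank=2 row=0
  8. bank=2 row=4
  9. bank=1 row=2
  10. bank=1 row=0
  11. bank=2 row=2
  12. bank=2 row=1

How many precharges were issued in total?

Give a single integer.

Answer: 8

Derivation:
Acc 1: bank1 row0 -> MISS (open row0); precharges=0
Acc 2: bank0 row1 -> MISS (open row1); precharges=0
Acc 3: bank0 row2 -> MISS (open row2); precharges=1
Acc 4: bank0 row0 -> MISS (open row0); precharges=2
Acc 5: bank1 row2 -> MISS (open row2); precharges=3
Acc 6: bank2 row1 -> MISS (open row1); precharges=3
Acc 7: bank2 row0 -> MISS (open row0); precharges=4
Acc 8: bank2 row4 -> MISS (open row4); precharges=5
Acc 9: bank1 row2 -> HIT
Acc 10: bank1 row0 -> MISS (open row0); precharges=6
Acc 11: bank2 row2 -> MISS (open row2); precharges=7
Acc 12: bank2 row1 -> MISS (open row1); precharges=8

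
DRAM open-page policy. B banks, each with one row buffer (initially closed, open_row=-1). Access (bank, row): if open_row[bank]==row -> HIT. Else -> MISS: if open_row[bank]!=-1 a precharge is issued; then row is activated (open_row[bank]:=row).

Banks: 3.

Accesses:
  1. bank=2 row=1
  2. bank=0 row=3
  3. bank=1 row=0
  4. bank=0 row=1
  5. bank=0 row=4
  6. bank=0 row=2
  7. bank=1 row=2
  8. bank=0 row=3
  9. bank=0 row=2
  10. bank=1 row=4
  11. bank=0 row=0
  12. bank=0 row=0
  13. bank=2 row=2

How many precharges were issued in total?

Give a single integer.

Acc 1: bank2 row1 -> MISS (open row1); precharges=0
Acc 2: bank0 row3 -> MISS (open row3); precharges=0
Acc 3: bank1 row0 -> MISS (open row0); precharges=0
Acc 4: bank0 row1 -> MISS (open row1); precharges=1
Acc 5: bank0 row4 -> MISS (open row4); precharges=2
Acc 6: bank0 row2 -> MISS (open row2); precharges=3
Acc 7: bank1 row2 -> MISS (open row2); precharges=4
Acc 8: bank0 row3 -> MISS (open row3); precharges=5
Acc 9: bank0 row2 -> MISS (open row2); precharges=6
Acc 10: bank1 row4 -> MISS (open row4); precharges=7
Acc 11: bank0 row0 -> MISS (open row0); precharges=8
Acc 12: bank0 row0 -> HIT
Acc 13: bank2 row2 -> MISS (open row2); precharges=9

Answer: 9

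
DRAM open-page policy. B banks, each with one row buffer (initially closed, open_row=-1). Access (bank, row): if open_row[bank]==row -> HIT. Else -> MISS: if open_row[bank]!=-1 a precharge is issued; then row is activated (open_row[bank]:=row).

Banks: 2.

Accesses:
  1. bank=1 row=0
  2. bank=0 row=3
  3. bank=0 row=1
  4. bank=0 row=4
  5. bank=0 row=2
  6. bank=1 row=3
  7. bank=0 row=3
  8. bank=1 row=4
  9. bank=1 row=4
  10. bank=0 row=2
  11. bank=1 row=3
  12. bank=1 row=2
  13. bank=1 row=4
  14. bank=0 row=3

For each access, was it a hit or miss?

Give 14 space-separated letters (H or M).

Acc 1: bank1 row0 -> MISS (open row0); precharges=0
Acc 2: bank0 row3 -> MISS (open row3); precharges=0
Acc 3: bank0 row1 -> MISS (open row1); precharges=1
Acc 4: bank0 row4 -> MISS (open row4); precharges=2
Acc 5: bank0 row2 -> MISS (open row2); precharges=3
Acc 6: bank1 row3 -> MISS (open row3); precharges=4
Acc 7: bank0 row3 -> MISS (open row3); precharges=5
Acc 8: bank1 row4 -> MISS (open row4); precharges=6
Acc 9: bank1 row4 -> HIT
Acc 10: bank0 row2 -> MISS (open row2); precharges=7
Acc 11: bank1 row3 -> MISS (open row3); precharges=8
Acc 12: bank1 row2 -> MISS (open row2); precharges=9
Acc 13: bank1 row4 -> MISS (open row4); precharges=10
Acc 14: bank0 row3 -> MISS (open row3); precharges=11

Answer: M M M M M M M M H M M M M M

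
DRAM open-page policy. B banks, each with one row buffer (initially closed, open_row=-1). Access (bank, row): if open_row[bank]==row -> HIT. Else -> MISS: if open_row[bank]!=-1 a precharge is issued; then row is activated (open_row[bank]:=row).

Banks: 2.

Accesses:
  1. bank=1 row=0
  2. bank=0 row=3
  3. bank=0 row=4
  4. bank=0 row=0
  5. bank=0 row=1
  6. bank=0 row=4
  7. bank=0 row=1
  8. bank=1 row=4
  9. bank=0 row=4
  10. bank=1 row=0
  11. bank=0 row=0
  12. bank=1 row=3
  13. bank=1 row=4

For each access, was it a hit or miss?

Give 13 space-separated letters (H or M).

Acc 1: bank1 row0 -> MISS (open row0); precharges=0
Acc 2: bank0 row3 -> MISS (open row3); precharges=0
Acc 3: bank0 row4 -> MISS (open row4); precharges=1
Acc 4: bank0 row0 -> MISS (open row0); precharges=2
Acc 5: bank0 row1 -> MISS (open row1); precharges=3
Acc 6: bank0 row4 -> MISS (open row4); precharges=4
Acc 7: bank0 row1 -> MISS (open row1); precharges=5
Acc 8: bank1 row4 -> MISS (open row4); precharges=6
Acc 9: bank0 row4 -> MISS (open row4); precharges=7
Acc 10: bank1 row0 -> MISS (open row0); precharges=8
Acc 11: bank0 row0 -> MISS (open row0); precharges=9
Acc 12: bank1 row3 -> MISS (open row3); precharges=10
Acc 13: bank1 row4 -> MISS (open row4); precharges=11

Answer: M M M M M M M M M M M M M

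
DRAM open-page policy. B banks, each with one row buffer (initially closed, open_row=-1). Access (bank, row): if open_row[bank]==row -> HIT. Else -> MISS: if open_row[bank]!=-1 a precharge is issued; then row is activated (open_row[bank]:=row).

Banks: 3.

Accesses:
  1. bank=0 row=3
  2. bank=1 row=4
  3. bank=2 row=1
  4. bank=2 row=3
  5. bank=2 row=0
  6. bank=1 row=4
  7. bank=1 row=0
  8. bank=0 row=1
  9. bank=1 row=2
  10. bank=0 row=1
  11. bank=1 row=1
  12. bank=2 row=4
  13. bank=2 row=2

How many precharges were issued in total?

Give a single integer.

Answer: 8

Derivation:
Acc 1: bank0 row3 -> MISS (open row3); precharges=0
Acc 2: bank1 row4 -> MISS (open row4); precharges=0
Acc 3: bank2 row1 -> MISS (open row1); precharges=0
Acc 4: bank2 row3 -> MISS (open row3); precharges=1
Acc 5: bank2 row0 -> MISS (open row0); precharges=2
Acc 6: bank1 row4 -> HIT
Acc 7: bank1 row0 -> MISS (open row0); precharges=3
Acc 8: bank0 row1 -> MISS (open row1); precharges=4
Acc 9: bank1 row2 -> MISS (open row2); precharges=5
Acc 10: bank0 row1 -> HIT
Acc 11: bank1 row1 -> MISS (open row1); precharges=6
Acc 12: bank2 row4 -> MISS (open row4); precharges=7
Acc 13: bank2 row2 -> MISS (open row2); precharges=8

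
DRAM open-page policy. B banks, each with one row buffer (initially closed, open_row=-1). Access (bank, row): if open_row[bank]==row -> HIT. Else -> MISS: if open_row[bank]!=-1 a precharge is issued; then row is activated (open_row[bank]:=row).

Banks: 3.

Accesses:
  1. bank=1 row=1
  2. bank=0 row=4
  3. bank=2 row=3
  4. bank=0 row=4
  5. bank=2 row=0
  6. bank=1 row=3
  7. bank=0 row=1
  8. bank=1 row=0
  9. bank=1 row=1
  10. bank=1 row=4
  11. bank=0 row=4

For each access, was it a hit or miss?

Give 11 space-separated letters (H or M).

Answer: M M M H M M M M M M M

Derivation:
Acc 1: bank1 row1 -> MISS (open row1); precharges=0
Acc 2: bank0 row4 -> MISS (open row4); precharges=0
Acc 3: bank2 row3 -> MISS (open row3); precharges=0
Acc 4: bank0 row4 -> HIT
Acc 5: bank2 row0 -> MISS (open row0); precharges=1
Acc 6: bank1 row3 -> MISS (open row3); precharges=2
Acc 7: bank0 row1 -> MISS (open row1); precharges=3
Acc 8: bank1 row0 -> MISS (open row0); precharges=4
Acc 9: bank1 row1 -> MISS (open row1); precharges=5
Acc 10: bank1 row4 -> MISS (open row4); precharges=6
Acc 11: bank0 row4 -> MISS (open row4); precharges=7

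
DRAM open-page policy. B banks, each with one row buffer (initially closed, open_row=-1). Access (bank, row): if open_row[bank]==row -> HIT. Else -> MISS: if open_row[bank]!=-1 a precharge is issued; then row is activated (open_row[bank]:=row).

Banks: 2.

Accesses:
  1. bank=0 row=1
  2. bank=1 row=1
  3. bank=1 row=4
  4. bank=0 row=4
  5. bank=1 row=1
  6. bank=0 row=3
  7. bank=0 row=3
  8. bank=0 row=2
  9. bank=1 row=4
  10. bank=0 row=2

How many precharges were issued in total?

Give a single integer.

Acc 1: bank0 row1 -> MISS (open row1); precharges=0
Acc 2: bank1 row1 -> MISS (open row1); precharges=0
Acc 3: bank1 row4 -> MISS (open row4); precharges=1
Acc 4: bank0 row4 -> MISS (open row4); precharges=2
Acc 5: bank1 row1 -> MISS (open row1); precharges=3
Acc 6: bank0 row3 -> MISS (open row3); precharges=4
Acc 7: bank0 row3 -> HIT
Acc 8: bank0 row2 -> MISS (open row2); precharges=5
Acc 9: bank1 row4 -> MISS (open row4); precharges=6
Acc 10: bank0 row2 -> HIT

Answer: 6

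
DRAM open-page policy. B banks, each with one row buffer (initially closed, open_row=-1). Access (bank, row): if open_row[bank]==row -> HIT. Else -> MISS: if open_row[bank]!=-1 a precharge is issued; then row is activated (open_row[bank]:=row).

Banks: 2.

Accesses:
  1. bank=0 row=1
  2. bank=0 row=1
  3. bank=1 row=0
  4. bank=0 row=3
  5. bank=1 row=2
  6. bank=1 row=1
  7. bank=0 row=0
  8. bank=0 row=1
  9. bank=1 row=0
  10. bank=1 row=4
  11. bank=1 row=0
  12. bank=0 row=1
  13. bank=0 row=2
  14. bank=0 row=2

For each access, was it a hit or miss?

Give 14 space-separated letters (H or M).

Acc 1: bank0 row1 -> MISS (open row1); precharges=0
Acc 2: bank0 row1 -> HIT
Acc 3: bank1 row0 -> MISS (open row0); precharges=0
Acc 4: bank0 row3 -> MISS (open row3); precharges=1
Acc 5: bank1 row2 -> MISS (open row2); precharges=2
Acc 6: bank1 row1 -> MISS (open row1); precharges=3
Acc 7: bank0 row0 -> MISS (open row0); precharges=4
Acc 8: bank0 row1 -> MISS (open row1); precharges=5
Acc 9: bank1 row0 -> MISS (open row0); precharges=6
Acc 10: bank1 row4 -> MISS (open row4); precharges=7
Acc 11: bank1 row0 -> MISS (open row0); precharges=8
Acc 12: bank0 row1 -> HIT
Acc 13: bank0 row2 -> MISS (open row2); precharges=9
Acc 14: bank0 row2 -> HIT

Answer: M H M M M M M M M M M H M H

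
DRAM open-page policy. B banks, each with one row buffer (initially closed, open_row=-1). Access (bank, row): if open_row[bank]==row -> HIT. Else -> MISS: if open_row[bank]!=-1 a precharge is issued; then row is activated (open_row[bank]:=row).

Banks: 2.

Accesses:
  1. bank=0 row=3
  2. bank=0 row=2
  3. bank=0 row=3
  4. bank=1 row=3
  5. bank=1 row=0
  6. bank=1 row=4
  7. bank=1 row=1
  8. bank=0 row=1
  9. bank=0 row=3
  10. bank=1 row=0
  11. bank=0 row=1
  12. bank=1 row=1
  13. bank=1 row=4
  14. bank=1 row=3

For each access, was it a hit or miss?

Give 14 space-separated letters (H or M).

Acc 1: bank0 row3 -> MISS (open row3); precharges=0
Acc 2: bank0 row2 -> MISS (open row2); precharges=1
Acc 3: bank0 row3 -> MISS (open row3); precharges=2
Acc 4: bank1 row3 -> MISS (open row3); precharges=2
Acc 5: bank1 row0 -> MISS (open row0); precharges=3
Acc 6: bank1 row4 -> MISS (open row4); precharges=4
Acc 7: bank1 row1 -> MISS (open row1); precharges=5
Acc 8: bank0 row1 -> MISS (open row1); precharges=6
Acc 9: bank0 row3 -> MISS (open row3); precharges=7
Acc 10: bank1 row0 -> MISS (open row0); precharges=8
Acc 11: bank0 row1 -> MISS (open row1); precharges=9
Acc 12: bank1 row1 -> MISS (open row1); precharges=10
Acc 13: bank1 row4 -> MISS (open row4); precharges=11
Acc 14: bank1 row3 -> MISS (open row3); precharges=12

Answer: M M M M M M M M M M M M M M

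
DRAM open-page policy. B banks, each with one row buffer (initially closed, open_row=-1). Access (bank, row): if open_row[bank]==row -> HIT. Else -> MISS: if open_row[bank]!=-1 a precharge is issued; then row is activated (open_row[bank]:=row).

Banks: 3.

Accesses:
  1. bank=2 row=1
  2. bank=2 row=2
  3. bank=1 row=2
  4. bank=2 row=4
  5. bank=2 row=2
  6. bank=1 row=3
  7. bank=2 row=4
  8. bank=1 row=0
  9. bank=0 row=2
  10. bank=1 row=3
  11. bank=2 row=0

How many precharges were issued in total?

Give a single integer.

Acc 1: bank2 row1 -> MISS (open row1); precharges=0
Acc 2: bank2 row2 -> MISS (open row2); precharges=1
Acc 3: bank1 row2 -> MISS (open row2); precharges=1
Acc 4: bank2 row4 -> MISS (open row4); precharges=2
Acc 5: bank2 row2 -> MISS (open row2); precharges=3
Acc 6: bank1 row3 -> MISS (open row3); precharges=4
Acc 7: bank2 row4 -> MISS (open row4); precharges=5
Acc 8: bank1 row0 -> MISS (open row0); precharges=6
Acc 9: bank0 row2 -> MISS (open row2); precharges=6
Acc 10: bank1 row3 -> MISS (open row3); precharges=7
Acc 11: bank2 row0 -> MISS (open row0); precharges=8

Answer: 8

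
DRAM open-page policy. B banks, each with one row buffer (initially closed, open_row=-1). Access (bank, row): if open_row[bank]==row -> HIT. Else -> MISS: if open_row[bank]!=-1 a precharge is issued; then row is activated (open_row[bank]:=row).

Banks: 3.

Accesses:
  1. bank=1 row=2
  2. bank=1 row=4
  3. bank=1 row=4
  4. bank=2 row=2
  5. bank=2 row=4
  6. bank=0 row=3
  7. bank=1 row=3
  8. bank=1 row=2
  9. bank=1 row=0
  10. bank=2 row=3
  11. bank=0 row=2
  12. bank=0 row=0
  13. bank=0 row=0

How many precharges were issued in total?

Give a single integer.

Acc 1: bank1 row2 -> MISS (open row2); precharges=0
Acc 2: bank1 row4 -> MISS (open row4); precharges=1
Acc 3: bank1 row4 -> HIT
Acc 4: bank2 row2 -> MISS (open row2); precharges=1
Acc 5: bank2 row4 -> MISS (open row4); precharges=2
Acc 6: bank0 row3 -> MISS (open row3); precharges=2
Acc 7: bank1 row3 -> MISS (open row3); precharges=3
Acc 8: bank1 row2 -> MISS (open row2); precharges=4
Acc 9: bank1 row0 -> MISS (open row0); precharges=5
Acc 10: bank2 row3 -> MISS (open row3); precharges=6
Acc 11: bank0 row2 -> MISS (open row2); precharges=7
Acc 12: bank0 row0 -> MISS (open row0); precharges=8
Acc 13: bank0 row0 -> HIT

Answer: 8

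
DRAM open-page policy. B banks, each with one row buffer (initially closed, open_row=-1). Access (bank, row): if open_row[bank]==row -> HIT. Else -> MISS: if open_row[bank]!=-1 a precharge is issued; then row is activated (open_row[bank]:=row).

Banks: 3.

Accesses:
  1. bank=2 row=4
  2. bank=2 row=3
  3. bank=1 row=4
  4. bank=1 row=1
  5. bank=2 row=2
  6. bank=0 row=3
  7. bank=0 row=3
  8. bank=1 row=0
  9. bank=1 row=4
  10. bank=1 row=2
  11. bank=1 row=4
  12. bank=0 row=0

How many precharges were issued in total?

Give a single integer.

Answer: 8

Derivation:
Acc 1: bank2 row4 -> MISS (open row4); precharges=0
Acc 2: bank2 row3 -> MISS (open row3); precharges=1
Acc 3: bank1 row4 -> MISS (open row4); precharges=1
Acc 4: bank1 row1 -> MISS (open row1); precharges=2
Acc 5: bank2 row2 -> MISS (open row2); precharges=3
Acc 6: bank0 row3 -> MISS (open row3); precharges=3
Acc 7: bank0 row3 -> HIT
Acc 8: bank1 row0 -> MISS (open row0); precharges=4
Acc 9: bank1 row4 -> MISS (open row4); precharges=5
Acc 10: bank1 row2 -> MISS (open row2); precharges=6
Acc 11: bank1 row4 -> MISS (open row4); precharges=7
Acc 12: bank0 row0 -> MISS (open row0); precharges=8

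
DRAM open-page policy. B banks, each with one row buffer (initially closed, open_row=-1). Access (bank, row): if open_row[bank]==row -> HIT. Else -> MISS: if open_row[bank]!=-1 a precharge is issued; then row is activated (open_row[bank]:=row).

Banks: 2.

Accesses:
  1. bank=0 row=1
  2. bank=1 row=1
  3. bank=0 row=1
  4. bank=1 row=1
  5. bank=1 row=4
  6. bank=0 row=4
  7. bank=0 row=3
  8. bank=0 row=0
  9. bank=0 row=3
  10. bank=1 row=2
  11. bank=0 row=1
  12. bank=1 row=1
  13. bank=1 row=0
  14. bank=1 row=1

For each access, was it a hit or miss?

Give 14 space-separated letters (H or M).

Acc 1: bank0 row1 -> MISS (open row1); precharges=0
Acc 2: bank1 row1 -> MISS (open row1); precharges=0
Acc 3: bank0 row1 -> HIT
Acc 4: bank1 row1 -> HIT
Acc 5: bank1 row4 -> MISS (open row4); precharges=1
Acc 6: bank0 row4 -> MISS (open row4); precharges=2
Acc 7: bank0 row3 -> MISS (open row3); precharges=3
Acc 8: bank0 row0 -> MISS (open row0); precharges=4
Acc 9: bank0 row3 -> MISS (open row3); precharges=5
Acc 10: bank1 row2 -> MISS (open row2); precharges=6
Acc 11: bank0 row1 -> MISS (open row1); precharges=7
Acc 12: bank1 row1 -> MISS (open row1); precharges=8
Acc 13: bank1 row0 -> MISS (open row0); precharges=9
Acc 14: bank1 row1 -> MISS (open row1); precharges=10

Answer: M M H H M M M M M M M M M M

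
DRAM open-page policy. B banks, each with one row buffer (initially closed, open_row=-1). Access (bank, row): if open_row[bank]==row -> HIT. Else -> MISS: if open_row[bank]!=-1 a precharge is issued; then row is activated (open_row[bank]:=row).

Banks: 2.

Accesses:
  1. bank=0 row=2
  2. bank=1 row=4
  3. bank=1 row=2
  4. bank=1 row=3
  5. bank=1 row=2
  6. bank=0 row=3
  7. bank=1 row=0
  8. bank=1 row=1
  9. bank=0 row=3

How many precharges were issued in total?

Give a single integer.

Acc 1: bank0 row2 -> MISS (open row2); precharges=0
Acc 2: bank1 row4 -> MISS (open row4); precharges=0
Acc 3: bank1 row2 -> MISS (open row2); precharges=1
Acc 4: bank1 row3 -> MISS (open row3); precharges=2
Acc 5: bank1 row2 -> MISS (open row2); precharges=3
Acc 6: bank0 row3 -> MISS (open row3); precharges=4
Acc 7: bank1 row0 -> MISS (open row0); precharges=5
Acc 8: bank1 row1 -> MISS (open row1); precharges=6
Acc 9: bank0 row3 -> HIT

Answer: 6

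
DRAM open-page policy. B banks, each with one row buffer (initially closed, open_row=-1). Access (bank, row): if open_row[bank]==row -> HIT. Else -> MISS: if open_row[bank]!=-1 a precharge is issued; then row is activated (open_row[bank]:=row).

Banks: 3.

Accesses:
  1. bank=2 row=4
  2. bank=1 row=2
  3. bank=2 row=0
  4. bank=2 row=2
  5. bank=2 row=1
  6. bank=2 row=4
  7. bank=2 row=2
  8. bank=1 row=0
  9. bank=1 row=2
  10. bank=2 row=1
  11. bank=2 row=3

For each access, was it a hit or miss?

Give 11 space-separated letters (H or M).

Answer: M M M M M M M M M M M

Derivation:
Acc 1: bank2 row4 -> MISS (open row4); precharges=0
Acc 2: bank1 row2 -> MISS (open row2); precharges=0
Acc 3: bank2 row0 -> MISS (open row0); precharges=1
Acc 4: bank2 row2 -> MISS (open row2); precharges=2
Acc 5: bank2 row1 -> MISS (open row1); precharges=3
Acc 6: bank2 row4 -> MISS (open row4); precharges=4
Acc 7: bank2 row2 -> MISS (open row2); precharges=5
Acc 8: bank1 row0 -> MISS (open row0); precharges=6
Acc 9: bank1 row2 -> MISS (open row2); precharges=7
Acc 10: bank2 row1 -> MISS (open row1); precharges=8
Acc 11: bank2 row3 -> MISS (open row3); precharges=9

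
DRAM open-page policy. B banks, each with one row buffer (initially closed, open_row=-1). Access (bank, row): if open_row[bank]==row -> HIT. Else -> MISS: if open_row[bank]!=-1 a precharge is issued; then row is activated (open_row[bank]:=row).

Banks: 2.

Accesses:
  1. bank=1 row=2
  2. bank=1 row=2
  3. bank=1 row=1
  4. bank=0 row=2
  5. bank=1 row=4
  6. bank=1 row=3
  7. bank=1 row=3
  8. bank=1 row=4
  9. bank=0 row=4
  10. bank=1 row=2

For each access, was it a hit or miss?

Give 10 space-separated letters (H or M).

Acc 1: bank1 row2 -> MISS (open row2); precharges=0
Acc 2: bank1 row2 -> HIT
Acc 3: bank1 row1 -> MISS (open row1); precharges=1
Acc 4: bank0 row2 -> MISS (open row2); precharges=1
Acc 5: bank1 row4 -> MISS (open row4); precharges=2
Acc 6: bank1 row3 -> MISS (open row3); precharges=3
Acc 7: bank1 row3 -> HIT
Acc 8: bank1 row4 -> MISS (open row4); precharges=4
Acc 9: bank0 row4 -> MISS (open row4); precharges=5
Acc 10: bank1 row2 -> MISS (open row2); precharges=6

Answer: M H M M M M H M M M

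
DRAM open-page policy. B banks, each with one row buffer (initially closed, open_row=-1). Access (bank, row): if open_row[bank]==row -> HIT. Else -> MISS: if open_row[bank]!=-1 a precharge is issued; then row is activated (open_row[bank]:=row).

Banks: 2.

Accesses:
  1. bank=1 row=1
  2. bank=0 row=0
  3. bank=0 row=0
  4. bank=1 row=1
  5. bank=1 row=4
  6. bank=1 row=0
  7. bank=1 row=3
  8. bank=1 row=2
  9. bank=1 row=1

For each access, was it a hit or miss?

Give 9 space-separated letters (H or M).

Acc 1: bank1 row1 -> MISS (open row1); precharges=0
Acc 2: bank0 row0 -> MISS (open row0); precharges=0
Acc 3: bank0 row0 -> HIT
Acc 4: bank1 row1 -> HIT
Acc 5: bank1 row4 -> MISS (open row4); precharges=1
Acc 6: bank1 row0 -> MISS (open row0); precharges=2
Acc 7: bank1 row3 -> MISS (open row3); precharges=3
Acc 8: bank1 row2 -> MISS (open row2); precharges=4
Acc 9: bank1 row1 -> MISS (open row1); precharges=5

Answer: M M H H M M M M M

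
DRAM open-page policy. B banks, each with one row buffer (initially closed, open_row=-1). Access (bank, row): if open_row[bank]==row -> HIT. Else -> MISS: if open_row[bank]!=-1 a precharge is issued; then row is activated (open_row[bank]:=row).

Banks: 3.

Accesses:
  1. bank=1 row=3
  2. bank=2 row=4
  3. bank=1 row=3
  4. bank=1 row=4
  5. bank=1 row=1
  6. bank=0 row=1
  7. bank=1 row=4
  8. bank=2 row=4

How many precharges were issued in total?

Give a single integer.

Acc 1: bank1 row3 -> MISS (open row3); precharges=0
Acc 2: bank2 row4 -> MISS (open row4); precharges=0
Acc 3: bank1 row3 -> HIT
Acc 4: bank1 row4 -> MISS (open row4); precharges=1
Acc 5: bank1 row1 -> MISS (open row1); precharges=2
Acc 6: bank0 row1 -> MISS (open row1); precharges=2
Acc 7: bank1 row4 -> MISS (open row4); precharges=3
Acc 8: bank2 row4 -> HIT

Answer: 3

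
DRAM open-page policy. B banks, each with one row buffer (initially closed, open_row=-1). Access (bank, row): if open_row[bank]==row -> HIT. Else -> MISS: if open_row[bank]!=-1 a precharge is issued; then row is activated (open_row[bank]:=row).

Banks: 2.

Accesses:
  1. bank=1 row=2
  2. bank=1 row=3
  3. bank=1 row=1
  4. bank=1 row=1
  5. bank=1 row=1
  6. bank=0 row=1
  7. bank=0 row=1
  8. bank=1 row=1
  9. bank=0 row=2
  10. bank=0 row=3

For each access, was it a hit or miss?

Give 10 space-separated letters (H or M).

Acc 1: bank1 row2 -> MISS (open row2); precharges=0
Acc 2: bank1 row3 -> MISS (open row3); precharges=1
Acc 3: bank1 row1 -> MISS (open row1); precharges=2
Acc 4: bank1 row1 -> HIT
Acc 5: bank1 row1 -> HIT
Acc 6: bank0 row1 -> MISS (open row1); precharges=2
Acc 7: bank0 row1 -> HIT
Acc 8: bank1 row1 -> HIT
Acc 9: bank0 row2 -> MISS (open row2); precharges=3
Acc 10: bank0 row3 -> MISS (open row3); precharges=4

Answer: M M M H H M H H M M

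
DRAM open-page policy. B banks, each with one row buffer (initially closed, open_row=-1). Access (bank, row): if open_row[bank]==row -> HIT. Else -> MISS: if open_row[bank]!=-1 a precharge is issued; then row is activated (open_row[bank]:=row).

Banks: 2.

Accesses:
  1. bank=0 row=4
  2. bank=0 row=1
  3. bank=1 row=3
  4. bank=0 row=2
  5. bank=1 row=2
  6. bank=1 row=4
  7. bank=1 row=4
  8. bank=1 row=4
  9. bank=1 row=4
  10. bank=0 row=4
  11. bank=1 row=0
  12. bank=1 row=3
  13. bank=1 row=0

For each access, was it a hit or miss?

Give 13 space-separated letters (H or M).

Acc 1: bank0 row4 -> MISS (open row4); precharges=0
Acc 2: bank0 row1 -> MISS (open row1); precharges=1
Acc 3: bank1 row3 -> MISS (open row3); precharges=1
Acc 4: bank0 row2 -> MISS (open row2); precharges=2
Acc 5: bank1 row2 -> MISS (open row2); precharges=3
Acc 6: bank1 row4 -> MISS (open row4); precharges=4
Acc 7: bank1 row4 -> HIT
Acc 8: bank1 row4 -> HIT
Acc 9: bank1 row4 -> HIT
Acc 10: bank0 row4 -> MISS (open row4); precharges=5
Acc 11: bank1 row0 -> MISS (open row0); precharges=6
Acc 12: bank1 row3 -> MISS (open row3); precharges=7
Acc 13: bank1 row0 -> MISS (open row0); precharges=8

Answer: M M M M M M H H H M M M M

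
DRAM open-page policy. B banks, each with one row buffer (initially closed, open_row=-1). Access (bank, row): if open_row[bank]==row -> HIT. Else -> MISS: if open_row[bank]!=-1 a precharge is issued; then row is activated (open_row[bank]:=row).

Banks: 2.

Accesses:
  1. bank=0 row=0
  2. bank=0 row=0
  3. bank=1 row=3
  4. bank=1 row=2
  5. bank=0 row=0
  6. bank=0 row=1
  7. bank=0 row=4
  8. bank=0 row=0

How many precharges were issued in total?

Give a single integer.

Answer: 4

Derivation:
Acc 1: bank0 row0 -> MISS (open row0); precharges=0
Acc 2: bank0 row0 -> HIT
Acc 3: bank1 row3 -> MISS (open row3); precharges=0
Acc 4: bank1 row2 -> MISS (open row2); precharges=1
Acc 5: bank0 row0 -> HIT
Acc 6: bank0 row1 -> MISS (open row1); precharges=2
Acc 7: bank0 row4 -> MISS (open row4); precharges=3
Acc 8: bank0 row0 -> MISS (open row0); precharges=4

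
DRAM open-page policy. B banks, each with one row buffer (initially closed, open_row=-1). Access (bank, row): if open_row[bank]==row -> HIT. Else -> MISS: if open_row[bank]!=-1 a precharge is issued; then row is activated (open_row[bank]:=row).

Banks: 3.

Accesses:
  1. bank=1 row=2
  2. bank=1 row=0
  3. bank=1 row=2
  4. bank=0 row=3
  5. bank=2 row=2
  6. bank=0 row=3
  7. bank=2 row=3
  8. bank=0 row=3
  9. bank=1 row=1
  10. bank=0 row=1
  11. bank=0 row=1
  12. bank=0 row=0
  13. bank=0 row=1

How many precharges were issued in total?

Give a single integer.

Answer: 7

Derivation:
Acc 1: bank1 row2 -> MISS (open row2); precharges=0
Acc 2: bank1 row0 -> MISS (open row0); precharges=1
Acc 3: bank1 row2 -> MISS (open row2); precharges=2
Acc 4: bank0 row3 -> MISS (open row3); precharges=2
Acc 5: bank2 row2 -> MISS (open row2); precharges=2
Acc 6: bank0 row3 -> HIT
Acc 7: bank2 row3 -> MISS (open row3); precharges=3
Acc 8: bank0 row3 -> HIT
Acc 9: bank1 row1 -> MISS (open row1); precharges=4
Acc 10: bank0 row1 -> MISS (open row1); precharges=5
Acc 11: bank0 row1 -> HIT
Acc 12: bank0 row0 -> MISS (open row0); precharges=6
Acc 13: bank0 row1 -> MISS (open row1); precharges=7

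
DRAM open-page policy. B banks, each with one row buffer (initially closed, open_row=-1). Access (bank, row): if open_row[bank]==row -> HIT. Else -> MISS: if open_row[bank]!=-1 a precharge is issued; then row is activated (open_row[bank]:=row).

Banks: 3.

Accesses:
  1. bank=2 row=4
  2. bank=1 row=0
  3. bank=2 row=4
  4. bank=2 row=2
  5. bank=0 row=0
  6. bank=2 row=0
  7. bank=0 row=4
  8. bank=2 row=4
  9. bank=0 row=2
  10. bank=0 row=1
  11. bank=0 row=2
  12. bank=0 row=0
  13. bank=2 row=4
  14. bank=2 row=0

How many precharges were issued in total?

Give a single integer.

Acc 1: bank2 row4 -> MISS (open row4); precharges=0
Acc 2: bank1 row0 -> MISS (open row0); precharges=0
Acc 3: bank2 row4 -> HIT
Acc 4: bank2 row2 -> MISS (open row2); precharges=1
Acc 5: bank0 row0 -> MISS (open row0); precharges=1
Acc 6: bank2 row0 -> MISS (open row0); precharges=2
Acc 7: bank0 row4 -> MISS (open row4); precharges=3
Acc 8: bank2 row4 -> MISS (open row4); precharges=4
Acc 9: bank0 row2 -> MISS (open row2); precharges=5
Acc 10: bank0 row1 -> MISS (open row1); precharges=6
Acc 11: bank0 row2 -> MISS (open row2); precharges=7
Acc 12: bank0 row0 -> MISS (open row0); precharges=8
Acc 13: bank2 row4 -> HIT
Acc 14: bank2 row0 -> MISS (open row0); precharges=9

Answer: 9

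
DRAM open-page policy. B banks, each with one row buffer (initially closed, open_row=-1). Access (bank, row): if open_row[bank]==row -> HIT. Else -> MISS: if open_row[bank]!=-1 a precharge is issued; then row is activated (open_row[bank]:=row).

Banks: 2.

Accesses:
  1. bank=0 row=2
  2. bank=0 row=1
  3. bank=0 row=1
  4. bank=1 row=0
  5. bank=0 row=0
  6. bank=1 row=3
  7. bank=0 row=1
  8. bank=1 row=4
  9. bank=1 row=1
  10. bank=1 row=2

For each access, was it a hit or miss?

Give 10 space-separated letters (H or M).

Answer: M M H M M M M M M M

Derivation:
Acc 1: bank0 row2 -> MISS (open row2); precharges=0
Acc 2: bank0 row1 -> MISS (open row1); precharges=1
Acc 3: bank0 row1 -> HIT
Acc 4: bank1 row0 -> MISS (open row0); precharges=1
Acc 5: bank0 row0 -> MISS (open row0); precharges=2
Acc 6: bank1 row3 -> MISS (open row3); precharges=3
Acc 7: bank0 row1 -> MISS (open row1); precharges=4
Acc 8: bank1 row4 -> MISS (open row4); precharges=5
Acc 9: bank1 row1 -> MISS (open row1); precharges=6
Acc 10: bank1 row2 -> MISS (open row2); precharges=7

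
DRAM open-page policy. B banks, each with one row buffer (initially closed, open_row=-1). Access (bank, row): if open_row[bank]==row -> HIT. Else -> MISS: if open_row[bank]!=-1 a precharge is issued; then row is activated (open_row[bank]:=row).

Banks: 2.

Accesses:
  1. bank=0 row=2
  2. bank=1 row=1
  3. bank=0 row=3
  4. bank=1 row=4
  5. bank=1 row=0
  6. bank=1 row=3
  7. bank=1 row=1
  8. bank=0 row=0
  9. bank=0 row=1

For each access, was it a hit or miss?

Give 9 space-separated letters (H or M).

Answer: M M M M M M M M M

Derivation:
Acc 1: bank0 row2 -> MISS (open row2); precharges=0
Acc 2: bank1 row1 -> MISS (open row1); precharges=0
Acc 3: bank0 row3 -> MISS (open row3); precharges=1
Acc 4: bank1 row4 -> MISS (open row4); precharges=2
Acc 5: bank1 row0 -> MISS (open row0); precharges=3
Acc 6: bank1 row3 -> MISS (open row3); precharges=4
Acc 7: bank1 row1 -> MISS (open row1); precharges=5
Acc 8: bank0 row0 -> MISS (open row0); precharges=6
Acc 9: bank0 row1 -> MISS (open row1); precharges=7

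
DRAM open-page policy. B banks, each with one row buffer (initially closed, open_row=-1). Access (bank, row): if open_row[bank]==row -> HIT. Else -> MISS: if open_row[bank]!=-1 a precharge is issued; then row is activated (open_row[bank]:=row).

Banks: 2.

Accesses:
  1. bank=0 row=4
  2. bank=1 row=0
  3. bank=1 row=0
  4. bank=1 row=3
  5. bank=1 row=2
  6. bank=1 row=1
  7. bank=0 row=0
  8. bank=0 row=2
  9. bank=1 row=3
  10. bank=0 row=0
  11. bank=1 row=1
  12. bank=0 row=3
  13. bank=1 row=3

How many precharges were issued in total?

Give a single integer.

Answer: 10

Derivation:
Acc 1: bank0 row4 -> MISS (open row4); precharges=0
Acc 2: bank1 row0 -> MISS (open row0); precharges=0
Acc 3: bank1 row0 -> HIT
Acc 4: bank1 row3 -> MISS (open row3); precharges=1
Acc 5: bank1 row2 -> MISS (open row2); precharges=2
Acc 6: bank1 row1 -> MISS (open row1); precharges=3
Acc 7: bank0 row0 -> MISS (open row0); precharges=4
Acc 8: bank0 row2 -> MISS (open row2); precharges=5
Acc 9: bank1 row3 -> MISS (open row3); precharges=6
Acc 10: bank0 row0 -> MISS (open row0); precharges=7
Acc 11: bank1 row1 -> MISS (open row1); precharges=8
Acc 12: bank0 row3 -> MISS (open row3); precharges=9
Acc 13: bank1 row3 -> MISS (open row3); precharges=10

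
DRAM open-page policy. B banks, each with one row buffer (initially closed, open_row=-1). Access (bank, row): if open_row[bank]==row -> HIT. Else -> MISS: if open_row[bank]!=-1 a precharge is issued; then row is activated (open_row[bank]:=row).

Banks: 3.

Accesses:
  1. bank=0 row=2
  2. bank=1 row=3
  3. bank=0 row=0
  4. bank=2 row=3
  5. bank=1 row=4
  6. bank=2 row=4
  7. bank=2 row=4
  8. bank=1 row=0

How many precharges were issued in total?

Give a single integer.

Acc 1: bank0 row2 -> MISS (open row2); precharges=0
Acc 2: bank1 row3 -> MISS (open row3); precharges=0
Acc 3: bank0 row0 -> MISS (open row0); precharges=1
Acc 4: bank2 row3 -> MISS (open row3); precharges=1
Acc 5: bank1 row4 -> MISS (open row4); precharges=2
Acc 6: bank2 row4 -> MISS (open row4); precharges=3
Acc 7: bank2 row4 -> HIT
Acc 8: bank1 row0 -> MISS (open row0); precharges=4

Answer: 4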